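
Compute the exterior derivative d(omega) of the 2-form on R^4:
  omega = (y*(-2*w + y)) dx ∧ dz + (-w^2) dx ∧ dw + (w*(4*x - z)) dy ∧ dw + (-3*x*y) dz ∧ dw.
d(omega) = (2*w - 2*y) dx ∧ dy ∧ dz + (-5*y) dx ∧ dz ∧ dw + (4*w) dx ∧ dy ∧ dw + (w - 3*x) dy ∧ dz ∧ dw

For a 2-form omega = sum_{i<j} g_{ij} dx_i ∧ dx_j, the exterior derivative is
  d(omega) = sum_{i<j} d(g_{ij}) ∧ dx_i ∧ dx_j = sum_{i<j, k} (∂g_{ij}/∂x_k) dx_k ∧ dx_i ∧ dx_j.
Expand each term, using dx_k ∧ dx_i ∧ dx_j = sgn(permutation) dx_{(a)} ∧ dx_{(b)} ∧ dx_{(c)} with (a < b < c) sorted:
  d(y*(-2*w + y)) includes (∂/∂y)(y*(-2*w + y)) dy = (-2*w + 2*y) dy, which multiplied by dx ∧ dz gives (2*w - 2*y) dx ∧ dy ∧ dz
  d(y*(-2*w + y)) includes (∂/∂w)(y*(-2*w + y)) dw = (-2*y) dw, which multiplied by dx ∧ dz gives (-2*y) dx ∧ dz ∧ dw
  d(w*(4*x - z)) includes (∂/∂x)(w*(4*x - z)) dx = (4*w) dx, which multiplied by dy ∧ dw gives (4*w) dx ∧ dy ∧ dw
  d(w*(4*x - z)) includes (∂/∂z)(w*(4*x - z)) dz = (-w) dz, which multiplied by dy ∧ dw gives (w) dy ∧ dz ∧ dw
  d(-3*x*y) includes (∂/∂x)(-3*x*y) dx = (-3*y) dx, which multiplied by dz ∧ dw gives (-3*y) dx ∧ dz ∧ dw
  d(-3*x*y) includes (∂/∂y)(-3*x*y) dy = (-3*x) dy, which multiplied by dz ∧ dw gives (-3*x) dy ∧ dz ∧ dw
Collecting like 3-forms: d(omega) = (2*w - 2*y) dx ∧ dy ∧ dz + (-5*y) dx ∧ dz ∧ dw + (4*w) dx ∧ dy ∧ dw + (w - 3*x) dy ∧ dz ∧ dw.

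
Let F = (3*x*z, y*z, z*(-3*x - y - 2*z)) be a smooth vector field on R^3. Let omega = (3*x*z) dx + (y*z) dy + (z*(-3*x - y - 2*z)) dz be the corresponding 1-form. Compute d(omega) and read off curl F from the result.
d(omega) = (-y - z) dy ∧ dz + (3*x + 3*z) dz ∧ dx + (0) dx ∧ dy; curl F = (-y - z, 3*x + 3*z, 0)

d omega = sum_{i<j} (∂f_j/∂x_i - ∂f_i/∂x_j) dx_i ∧ dx_j. Under the identification (dy ∧ dz, dz ∧ dx, dx ∧ dy) ↔ (e_x, e_y, e_z), the coefficients are exactly the components of curl F. Compute:
  ∂R/∂y - ∂Q/∂z = (-z) - (y) = -y - z
  ∂P/∂z - ∂R/∂x = (3*x) - (-3*z) = 3*x + 3*z
  ∂Q/∂x - ∂P/∂y = (0) - (0) = 0.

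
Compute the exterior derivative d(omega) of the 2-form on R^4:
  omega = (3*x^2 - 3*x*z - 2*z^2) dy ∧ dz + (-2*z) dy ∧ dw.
d(omega) = (6*x - 3*z) dx ∧ dy ∧ dz + (2) dy ∧ dz ∧ dw

For a 2-form omega = sum_{i<j} g_{ij} dx_i ∧ dx_j, the exterior derivative is
  d(omega) = sum_{i<j} d(g_{ij}) ∧ dx_i ∧ dx_j = sum_{i<j, k} (∂g_{ij}/∂x_k) dx_k ∧ dx_i ∧ dx_j.
Expand each term, using dx_k ∧ dx_i ∧ dx_j = sgn(permutation) dx_{(a)} ∧ dx_{(b)} ∧ dx_{(c)} with (a < b < c) sorted:
  d(3*x^2 - 3*x*z - 2*z^2) includes (∂/∂x)(3*x^2 - 3*x*z - 2*z^2) dx = (6*x - 3*z) dx, which multiplied by dy ∧ dz gives (6*x - 3*z) dx ∧ dy ∧ dz
  d(-2*z) includes (∂/∂z)(-2*z) dz = (-2) dz, which multiplied by dy ∧ dw gives (2) dy ∧ dz ∧ dw
Collecting like 3-forms: d(omega) = (6*x - 3*z) dx ∧ dy ∧ dz + (2) dy ∧ dz ∧ dw.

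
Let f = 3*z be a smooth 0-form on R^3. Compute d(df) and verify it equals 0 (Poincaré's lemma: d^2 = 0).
d(df) = 0

Step 1: df = sum_i (∂f/∂x_i) dx_i = (0) dx + (0) dy + (3) dz.
Step 2: Apply d again. Using the 1-form formula, the coefficient of dx ∧ dy in d(df) is ∂^2 f/∂x ∂y - ∂^2 f/∂y ∂x = (0) - (0) = 0 (equality of mixed partials for smooth f).
Similarly for dx ∧ dz and dy ∧ dz — all coefficients vanish. So d(df) = 0.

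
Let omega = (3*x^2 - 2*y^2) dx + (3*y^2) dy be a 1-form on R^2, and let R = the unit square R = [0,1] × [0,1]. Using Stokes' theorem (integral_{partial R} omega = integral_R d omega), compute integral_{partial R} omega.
integral_(partial R) omega = 2

Stokes: integral_partial_R omega = integral_R d omega with d omega = (∂Q/∂x - ∂P/∂y) dx ∧ dy.
  ∂Q/∂x = 0
  ∂P/∂y = -4*y
  integrand = ∂Q/∂x - ∂P/∂y = 4*y.
Integrating over R: integral_0^1 integral_0^1 (4*y) dx dy = 2.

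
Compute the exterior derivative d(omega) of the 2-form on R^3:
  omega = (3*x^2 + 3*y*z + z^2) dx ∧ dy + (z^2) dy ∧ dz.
d(omega) = (3*y + 2*z) dx ∧ dy ∧ dz

For a 2-form omega = sum_{i<j} g_{ij} dx_i ∧ dx_j, the exterior derivative is
  d(omega) = sum_{i<j} d(g_{ij}) ∧ dx_i ∧ dx_j = sum_{i<j, k} (∂g_{ij}/∂x_k) dx_k ∧ dx_i ∧ dx_j.
Expand each term, using dx_k ∧ dx_i ∧ dx_j = sgn(permutation) dx_{(a)} ∧ dx_{(b)} ∧ dx_{(c)} with (a < b < c) sorted:
  d(3*x^2 + 3*y*z + z^2) includes (∂/∂z)(3*x^2 + 3*y*z + z^2) dz = (3*y + 2*z) dz, which multiplied by dx ∧ dy gives (3*y + 2*z) dx ∧ dy ∧ dz
Collecting like 3-forms: d(omega) = (3*y + 2*z) dx ∧ dy ∧ dz.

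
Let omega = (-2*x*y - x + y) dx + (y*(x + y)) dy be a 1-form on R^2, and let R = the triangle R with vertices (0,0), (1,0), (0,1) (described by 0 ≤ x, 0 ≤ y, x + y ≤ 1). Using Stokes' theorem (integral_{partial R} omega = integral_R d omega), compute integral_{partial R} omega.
integral_(partial R) omega = 0

Stokes: integral_partial_R omega = integral_R d omega with d omega = (∂Q/∂x - ∂P/∂y) dx ∧ dy.
  ∂Q/∂x = y
  ∂P/∂y = 1 - 2*x
  integrand = ∂Q/∂x - ∂P/∂y = 2*x + y - 1.
Integrating over R: integral_0^1 integral_0^{1-x} (2*x + y - 1) dy dx = 0.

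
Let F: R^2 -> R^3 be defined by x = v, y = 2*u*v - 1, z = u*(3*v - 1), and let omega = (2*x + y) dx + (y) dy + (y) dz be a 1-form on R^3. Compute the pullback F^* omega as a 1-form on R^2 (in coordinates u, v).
F^* omega = (10*u*v^2 - 2*u*v - 5*v + 1) du + (10*u^2*v + 2*u*v - 5*u + 2*v - 1) dv

Using F^*(f dg) = (f ∘ F) d(g ∘ F), substitute each coordinate x_i by F_i(u, v) in f_i, and replace dx_i by d F_i = (∂F_i/∂u) du + (∂F_i/∂v) dv.
  For the x component: f_1(F) = 2*u*v + 2*v - 1; d F_1 = (0) du + (1) dv
  For the y component: f_2(F) = 2*u*v - 1; d F_2 = (2*v) du + (2*u) dv
  For the z component: f_3(F) = 2*u*v - 1; d F_3 = (3*v - 1) du + (3*u) dv
Combining and collecting du, dv coefficients:
  coeff of du: 10*u*v^2 - 2*u*v - 5*v + 1
  coeff of dv: 10*u^2*v + 2*u*v - 5*u + 2*v - 1
F^* omega = (10*u*v^2 - 2*u*v - 5*v + 1) du + (10*u^2*v + 2*u*v - 5*u + 2*v - 1) dv.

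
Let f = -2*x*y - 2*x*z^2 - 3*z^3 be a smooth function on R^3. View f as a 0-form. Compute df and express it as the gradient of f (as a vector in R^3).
df = (-2*y - 2*z^2) dx + (-2*x) dy + (z*(-4*x - 9*z)) dz; grad f = (-2*y - 2*z^2, -2*x, z*(-4*x - 9*z))

For a 0-form f, d f = (∂f/∂x) dx + (∂f/∂y) dy + (∂f/∂z) dz. The components of the vector representation are exactly the entries of grad f in Cartesian coordinates:
  ∂f/∂x = -2*y - 2*z^2
  ∂f/∂y = -2*x
  ∂f/∂z = z*(-4*x - 9*z).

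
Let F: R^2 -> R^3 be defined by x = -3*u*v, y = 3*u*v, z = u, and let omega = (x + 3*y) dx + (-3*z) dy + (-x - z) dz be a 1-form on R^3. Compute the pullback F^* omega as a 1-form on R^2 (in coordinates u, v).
F^* omega = (u*(-18*v^2 - 6*v - 1)) du + (u^2*(-18*v - 9)) dv

Using F^*(f dg) = (f ∘ F) d(g ∘ F), substitute each coordinate x_i by F_i(u, v) in f_i, and replace dx_i by d F_i = (∂F_i/∂u) du + (∂F_i/∂v) dv.
  For the x component: f_1(F) = 6*u*v; d F_1 = (-3*v) du + (-3*u) dv
  For the y component: f_2(F) = -3*u; d F_2 = (3*v) du + (3*u) dv
  For the z component: f_3(F) = u*(3*v - 1); d F_3 = (1) du + (0) dv
Combining and collecting du, dv coefficients:
  coeff of du: u*(-18*v^2 - 6*v - 1)
  coeff of dv: u^2*(-18*v - 9)
F^* omega = (u*(-18*v^2 - 6*v - 1)) du + (u^2*(-18*v - 9)) dv.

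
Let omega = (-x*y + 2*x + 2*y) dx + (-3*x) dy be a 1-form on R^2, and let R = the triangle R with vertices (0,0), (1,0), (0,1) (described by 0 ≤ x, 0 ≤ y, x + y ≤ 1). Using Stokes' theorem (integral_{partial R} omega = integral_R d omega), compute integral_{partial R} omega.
integral_(partial R) omega = -7/3

Stokes: integral_partial_R omega = integral_R d omega with d omega = (∂Q/∂x - ∂P/∂y) dx ∧ dy.
  ∂Q/∂x = -3
  ∂P/∂y = 2 - x
  integrand = ∂Q/∂x - ∂P/∂y = x - 5.
Integrating over R: integral_0^1 integral_0^{1-x} (x - 5) dy dx = -7/3.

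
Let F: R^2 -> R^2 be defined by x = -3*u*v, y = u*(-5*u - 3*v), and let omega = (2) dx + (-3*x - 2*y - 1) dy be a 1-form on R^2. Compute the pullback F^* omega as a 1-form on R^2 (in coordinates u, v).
F^* omega = (-100*u^3 - 180*u^2*v - 45*u*v^2 + 10*u - 3*v) du + (3*u*(-10*u^2 - 15*u*v - 1)) dv

Using F^*(f dg) = (f ∘ F) d(g ∘ F), substitute each coordinate x_i by F_i(u, v) in f_i, and replace dx_i by d F_i = (∂F_i/∂u) du + (∂F_i/∂v) dv.
  For the x component: f_1(F) = 2; d F_1 = (-3*v) du + (-3*u) dv
  For the y component: f_2(F) = 10*u^2 + 15*u*v - 1; d F_2 = (-10*u - 3*v) du + (-3*u) dv
Combining and collecting du, dv coefficients:
  coeff of du: -100*u^3 - 180*u^2*v - 45*u*v^2 + 10*u - 3*v
  coeff of dv: 3*u*(-10*u^2 - 15*u*v - 1)
F^* omega = (-100*u^3 - 180*u^2*v - 45*u*v^2 + 10*u - 3*v) du + (3*u*(-10*u^2 - 15*u*v - 1)) dv.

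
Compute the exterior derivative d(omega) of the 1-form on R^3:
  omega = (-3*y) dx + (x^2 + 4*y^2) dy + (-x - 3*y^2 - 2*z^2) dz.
d(omega) = (2*x + 3) dx ∧ dy + (-1) dx ∧ dz + (-6*y) dy ∧ dz

For a 1-form omega = sum_i f_i dx_i, the exterior derivative is
  d(omega) = sum_{i < j} (∂f_j/∂x_i - ∂f_i/∂x_j) dx_i ∧ dx_j.
  coefficient of dx ∧ dy: ∂f_2/∂x - ∂f_1/∂y = ∂(x^2 + 4*y^2)/∂x - ∂(-3*y)/∂y = 2*x + 3
  coefficient of dx ∧ dz: ∂f_3/∂x - ∂f_1/∂z = ∂(-x - 3*y^2 - 2*z^2)/∂x - ∂(-3*y)/∂z = -1
  coefficient of dy ∧ dz: ∂f_3/∂y - ∂f_2/∂z = ∂(-x - 3*y^2 - 2*z^2)/∂y - ∂(x^2 + 4*y^2)/∂z = -6*y
Assembling: d(omega) = (2*x + 3) dx ∧ dy + (-1) dx ∧ dz + (-6*y) dy ∧ dz.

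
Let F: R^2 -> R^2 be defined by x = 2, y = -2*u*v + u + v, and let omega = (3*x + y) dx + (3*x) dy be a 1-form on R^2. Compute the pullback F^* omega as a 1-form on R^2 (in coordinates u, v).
F^* omega = (6 - 12*v) du + (6 - 12*u) dv

Using F^*(f dg) = (f ∘ F) d(g ∘ F), substitute each coordinate x_i by F_i(u, v) in f_i, and replace dx_i by d F_i = (∂F_i/∂u) du + (∂F_i/∂v) dv.
  For the x component: f_1(F) = -2*u*v + u + v + 6; d F_1 = (0) du + (0) dv
  For the y component: f_2(F) = 6; d F_2 = (1 - 2*v) du + (1 - 2*u) dv
Combining and collecting du, dv coefficients:
  coeff of du: 6 - 12*v
  coeff of dv: 6 - 12*u
F^* omega = (6 - 12*v) du + (6 - 12*u) dv.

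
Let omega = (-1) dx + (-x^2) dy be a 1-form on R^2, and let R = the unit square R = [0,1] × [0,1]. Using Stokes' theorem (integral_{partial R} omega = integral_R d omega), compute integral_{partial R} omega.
integral_(partial R) omega = -1

Stokes: integral_partial_R omega = integral_R d omega with d omega = (∂Q/∂x - ∂P/∂y) dx ∧ dy.
  ∂Q/∂x = -2*x
  ∂P/∂y = 0
  integrand = ∂Q/∂x - ∂P/∂y = -2*x.
Integrating over R: integral_0^1 integral_0^1 (-2*x) dx dy = -1.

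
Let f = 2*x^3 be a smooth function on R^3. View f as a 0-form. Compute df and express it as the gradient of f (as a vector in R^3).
df = (6*x^2) dx + (0) dy + (0) dz; grad f = (6*x^2, 0, 0)

For a 0-form f, d f = (∂f/∂x) dx + (∂f/∂y) dy + (∂f/∂z) dz. The components of the vector representation are exactly the entries of grad f in Cartesian coordinates:
  ∂f/∂x = 6*x^2
  ∂f/∂y = 0
  ∂f/∂z = 0.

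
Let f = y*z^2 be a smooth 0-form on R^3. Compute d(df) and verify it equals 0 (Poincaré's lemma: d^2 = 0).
d(df) = 0

Step 1: df = sum_i (∂f/∂x_i) dx_i = (0) dx + (z^2) dy + (2*y*z) dz.
Step 2: Apply d again. Using the 1-form formula, the coefficient of dx ∧ dy in d(df) is ∂^2 f/∂x ∂y - ∂^2 f/∂y ∂x = (0) - (0) = 0 (equality of mixed partials for smooth f).
Similarly for dx ∧ dz and dy ∧ dz — all coefficients vanish. So d(df) = 0.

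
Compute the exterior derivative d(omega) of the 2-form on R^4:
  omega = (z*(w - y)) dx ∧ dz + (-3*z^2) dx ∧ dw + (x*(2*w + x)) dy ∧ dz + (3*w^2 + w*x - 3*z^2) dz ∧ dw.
d(omega) = (2*w + 2*x + z) dx ∧ dy ∧ dz + (w + 7*z) dx ∧ dz ∧ dw + (2*x) dy ∧ dz ∧ dw

For a 2-form omega = sum_{i<j} g_{ij} dx_i ∧ dx_j, the exterior derivative is
  d(omega) = sum_{i<j} d(g_{ij}) ∧ dx_i ∧ dx_j = sum_{i<j, k} (∂g_{ij}/∂x_k) dx_k ∧ dx_i ∧ dx_j.
Expand each term, using dx_k ∧ dx_i ∧ dx_j = sgn(permutation) dx_{(a)} ∧ dx_{(b)} ∧ dx_{(c)} with (a < b < c) sorted:
  d(z*(w - y)) includes (∂/∂y)(z*(w - y)) dy = (-z) dy, which multiplied by dx ∧ dz gives (z) dx ∧ dy ∧ dz
  d(z*(w - y)) includes (∂/∂w)(z*(w - y)) dw = (z) dw, which multiplied by dx ∧ dz gives (z) dx ∧ dz ∧ dw
  d(-3*z^2) includes (∂/∂z)(-3*z^2) dz = (-6*z) dz, which multiplied by dx ∧ dw gives (6*z) dx ∧ dz ∧ dw
  d(x*(2*w + x)) includes (∂/∂x)(x*(2*w + x)) dx = (2*w + 2*x) dx, which multiplied by dy ∧ dz gives (2*w + 2*x) dx ∧ dy ∧ dz
  d(x*(2*w + x)) includes (∂/∂w)(x*(2*w + x)) dw = (2*x) dw, which multiplied by dy ∧ dz gives (2*x) dy ∧ dz ∧ dw
  d(3*w^2 + w*x - 3*z^2) includes (∂/∂x)(3*w^2 + w*x - 3*z^2) dx = (w) dx, which multiplied by dz ∧ dw gives (w) dx ∧ dz ∧ dw
Collecting like 3-forms: d(omega) = (2*w + 2*x + z) dx ∧ dy ∧ dz + (w + 7*z) dx ∧ dz ∧ dw + (2*x) dy ∧ dz ∧ dw.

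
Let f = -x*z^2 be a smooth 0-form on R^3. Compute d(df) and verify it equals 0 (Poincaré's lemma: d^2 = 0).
d(df) = 0

Step 1: df = sum_i (∂f/∂x_i) dx_i = (-z^2) dx + (0) dy + (-2*x*z) dz.
Step 2: Apply d again. Using the 1-form formula, the coefficient of dx ∧ dy in d(df) is ∂^2 f/∂x ∂y - ∂^2 f/∂y ∂x = (0) - (0) = 0 (equality of mixed partials for smooth f).
Similarly for dx ∧ dz and dy ∧ dz — all coefficients vanish. So d(df) = 0.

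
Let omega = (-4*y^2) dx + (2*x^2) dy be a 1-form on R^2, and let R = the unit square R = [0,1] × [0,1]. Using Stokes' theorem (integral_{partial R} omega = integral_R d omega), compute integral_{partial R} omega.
integral_(partial R) omega = 6

Stokes: integral_partial_R omega = integral_R d omega with d omega = (∂Q/∂x - ∂P/∂y) dx ∧ dy.
  ∂Q/∂x = 4*x
  ∂P/∂y = -8*y
  integrand = ∂Q/∂x - ∂P/∂y = 4*x + 8*y.
Integrating over R: integral_0^1 integral_0^1 (4*x + 8*y) dx dy = 6.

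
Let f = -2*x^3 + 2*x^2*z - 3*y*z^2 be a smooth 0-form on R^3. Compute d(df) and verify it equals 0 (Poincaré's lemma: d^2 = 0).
d(df) = 0

Step 1: df = sum_i (∂f/∂x_i) dx_i = (2*x*(-3*x + 2*z)) dx + (-3*z^2) dy + (2*x^2 - 6*y*z) dz.
Step 2: Apply d again. Using the 1-form formula, the coefficient of dx ∧ dy in d(df) is ∂^2 f/∂x ∂y - ∂^2 f/∂y ∂x = (0) - (0) = 0 (equality of mixed partials for smooth f).
Similarly for dx ∧ dz and dy ∧ dz — all coefficients vanish. So d(df) = 0.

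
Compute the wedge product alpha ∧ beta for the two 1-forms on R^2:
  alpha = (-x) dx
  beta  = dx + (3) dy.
alpha ∧ beta = (-3*x) dx ∧ dy

Distribute the wedge, using dx_i ∧ dx_j = -dx_j ∧ dx_i and dx_i ∧ dx_i = 0. For each pair (i, j) with i < j, the coefficient of dx_i ∧ dx_j in alpha ∧ beta is (alpha_i * beta_j - alpha_j * beta_i). Collecting: alpha ∧ beta = (-3*x) dx ∧ dy.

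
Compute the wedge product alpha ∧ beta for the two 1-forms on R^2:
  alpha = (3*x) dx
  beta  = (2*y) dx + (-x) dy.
alpha ∧ beta = (-3*x^2) dx ∧ dy

Distribute the wedge, using dx_i ∧ dx_j = -dx_j ∧ dx_i and dx_i ∧ dx_i = 0. For each pair (i, j) with i < j, the coefficient of dx_i ∧ dx_j in alpha ∧ beta is (alpha_i * beta_j - alpha_j * beta_i). Collecting: alpha ∧ beta = (-3*x^2) dx ∧ dy.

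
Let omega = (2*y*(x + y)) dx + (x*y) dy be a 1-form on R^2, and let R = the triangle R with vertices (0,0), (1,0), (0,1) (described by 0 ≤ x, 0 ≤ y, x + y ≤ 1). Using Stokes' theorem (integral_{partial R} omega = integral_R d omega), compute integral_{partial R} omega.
integral_(partial R) omega = -5/6

Stokes: integral_partial_R omega = integral_R d omega with d omega = (∂Q/∂x - ∂P/∂y) dx ∧ dy.
  ∂Q/∂x = y
  ∂P/∂y = 2*x + 4*y
  integrand = ∂Q/∂x - ∂P/∂y = -2*x - 3*y.
Integrating over R: integral_0^1 integral_0^{1-x} (-2*x - 3*y) dy dx = -5/6.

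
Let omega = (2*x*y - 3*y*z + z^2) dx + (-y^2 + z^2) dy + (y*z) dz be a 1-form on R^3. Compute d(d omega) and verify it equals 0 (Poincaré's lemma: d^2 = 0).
d(d omega) = 0

Step 1: d omega = sum_{i<j} (∂f_j/∂x_i - ∂f_i/∂x_j) dx_i ∧ dx_j:
  coeff of dx ∧ dy: -2*x + 3*z
  coeff of dx ∧ dz: 3*y - 2*z
  coeff of dy ∧ dz: -z
Step 2: Apply d again to each 2-form coefficient. The only possible 3-form in R^3 is dx ∧ dy ∧ dz, with coefficient
  ∂(coeff of dy∧dz)/∂x - ∂(coeff of dx∧dz)/∂y + ∂(coeff of dx∧dy)/∂z
  = ∂/∂x (-z) - ∂/∂y (3*y - 2*z) + ∂/∂z (-2*x + 3*z).
Each of these terms simplifies to sums of mixed partials that cancel in pairs. The result is 0 (by equality of mixed partials for smooth functions — Schwarz / Clairaut).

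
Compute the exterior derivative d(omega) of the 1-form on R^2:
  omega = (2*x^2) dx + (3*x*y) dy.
d(omega) = (3*y) dx ∧ dy

For a 1-form omega = sum_i f_i dx_i, the exterior derivative is
  d(omega) = sum_{i < j} (∂f_j/∂x_i - ∂f_i/∂x_j) dx_i ∧ dx_j.
  coefficient of dx ∧ dy: ∂f_2/∂x - ∂f_1/∂y = ∂(3*x*y)/∂x - ∂(2*x^2)/∂y = 3*y
Assembling: d(omega) = (3*y) dx ∧ dy.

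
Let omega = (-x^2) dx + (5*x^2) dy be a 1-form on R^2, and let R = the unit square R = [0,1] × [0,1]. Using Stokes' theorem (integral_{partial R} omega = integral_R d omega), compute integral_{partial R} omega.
integral_(partial R) omega = 5

Stokes: integral_partial_R omega = integral_R d omega with d omega = (∂Q/∂x - ∂P/∂y) dx ∧ dy.
  ∂Q/∂x = 10*x
  ∂P/∂y = 0
  integrand = ∂Q/∂x - ∂P/∂y = 10*x.
Integrating over R: integral_0^1 integral_0^1 (10*x) dx dy = 5.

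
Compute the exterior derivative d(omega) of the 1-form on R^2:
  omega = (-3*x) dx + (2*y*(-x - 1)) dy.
d(omega) = (-2*y) dx ∧ dy

For a 1-form omega = sum_i f_i dx_i, the exterior derivative is
  d(omega) = sum_{i < j} (∂f_j/∂x_i - ∂f_i/∂x_j) dx_i ∧ dx_j.
  coefficient of dx ∧ dy: ∂f_2/∂x - ∂f_1/∂y = ∂(2*y*(-x - 1))/∂x - ∂(-3*x)/∂y = -2*y
Assembling: d(omega) = (-2*y) dx ∧ dy.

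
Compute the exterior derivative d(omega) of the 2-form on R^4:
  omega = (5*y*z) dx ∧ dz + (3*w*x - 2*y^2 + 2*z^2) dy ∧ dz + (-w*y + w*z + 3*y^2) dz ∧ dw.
d(omega) = (3*w - 5*z) dx ∧ dy ∧ dz + (-w + 3*x + 6*y) dy ∧ dz ∧ dw

For a 2-form omega = sum_{i<j} g_{ij} dx_i ∧ dx_j, the exterior derivative is
  d(omega) = sum_{i<j} d(g_{ij}) ∧ dx_i ∧ dx_j = sum_{i<j, k} (∂g_{ij}/∂x_k) dx_k ∧ dx_i ∧ dx_j.
Expand each term, using dx_k ∧ dx_i ∧ dx_j = sgn(permutation) dx_{(a)} ∧ dx_{(b)} ∧ dx_{(c)} with (a < b < c) sorted:
  d(5*y*z) includes (∂/∂y)(5*y*z) dy = (5*z) dy, which multiplied by dx ∧ dz gives (-5*z) dx ∧ dy ∧ dz
  d(3*w*x - 2*y^2 + 2*z^2) includes (∂/∂x)(3*w*x - 2*y^2 + 2*z^2) dx = (3*w) dx, which multiplied by dy ∧ dz gives (3*w) dx ∧ dy ∧ dz
  d(3*w*x - 2*y^2 + 2*z^2) includes (∂/∂w)(3*w*x - 2*y^2 + 2*z^2) dw = (3*x) dw, which multiplied by dy ∧ dz gives (3*x) dy ∧ dz ∧ dw
  d(-w*y + w*z + 3*y^2) includes (∂/∂y)(-w*y + w*z + 3*y^2) dy = (-w + 6*y) dy, which multiplied by dz ∧ dw gives (-w + 6*y) dy ∧ dz ∧ dw
Collecting like 3-forms: d(omega) = (3*w - 5*z) dx ∧ dy ∧ dz + (-w + 3*x + 6*y) dy ∧ dz ∧ dw.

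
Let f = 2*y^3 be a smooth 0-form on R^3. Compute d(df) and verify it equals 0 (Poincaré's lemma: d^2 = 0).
d(df) = 0

Step 1: df = sum_i (∂f/∂x_i) dx_i = (0) dx + (6*y^2) dy + (0) dz.
Step 2: Apply d again. Using the 1-form formula, the coefficient of dx ∧ dy in d(df) is ∂^2 f/∂x ∂y - ∂^2 f/∂y ∂x = (0) - (0) = 0 (equality of mixed partials for smooth f).
Similarly for dx ∧ dz and dy ∧ dz — all coefficients vanish. So d(df) = 0.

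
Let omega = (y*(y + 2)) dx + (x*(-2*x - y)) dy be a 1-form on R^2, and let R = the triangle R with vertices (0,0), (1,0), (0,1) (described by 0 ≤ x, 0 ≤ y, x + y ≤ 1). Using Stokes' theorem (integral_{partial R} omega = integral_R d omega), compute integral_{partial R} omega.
integral_(partial R) omega = -13/6

Stokes: integral_partial_R omega = integral_R d omega with d omega = (∂Q/∂x - ∂P/∂y) dx ∧ dy.
  ∂Q/∂x = -4*x - y
  ∂P/∂y = 2*y + 2
  integrand = ∂Q/∂x - ∂P/∂y = -4*x - 3*y - 2.
Integrating over R: integral_0^1 integral_0^{1-x} (-4*x - 3*y - 2) dy dx = -13/6.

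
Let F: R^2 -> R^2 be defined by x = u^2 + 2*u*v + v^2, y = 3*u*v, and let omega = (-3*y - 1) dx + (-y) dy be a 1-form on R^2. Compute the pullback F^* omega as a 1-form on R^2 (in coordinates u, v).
F^* omega = (-18*u^2*v - 27*u*v^2 - 2*u - 2*v) du + (-27*u^2*v - 18*u*v^2 - 2*u - 2*v) dv

Using F^*(f dg) = (f ∘ F) d(g ∘ F), substitute each coordinate x_i by F_i(u, v) in f_i, and replace dx_i by d F_i = (∂F_i/∂u) du + (∂F_i/∂v) dv.
  For the x component: f_1(F) = -9*u*v - 1; d F_1 = (2*u + 2*v) du + (2*u + 2*v) dv
  For the y component: f_2(F) = -3*u*v; d F_2 = (3*v) du + (3*u) dv
Combining and collecting du, dv coefficients:
  coeff of du: -18*u^2*v - 27*u*v^2 - 2*u - 2*v
  coeff of dv: -27*u^2*v - 18*u*v^2 - 2*u - 2*v
F^* omega = (-18*u^2*v - 27*u*v^2 - 2*u - 2*v) du + (-27*u^2*v - 18*u*v^2 - 2*u - 2*v) dv.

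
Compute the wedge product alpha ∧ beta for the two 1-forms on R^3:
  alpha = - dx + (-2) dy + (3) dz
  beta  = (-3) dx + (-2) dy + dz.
alpha ∧ beta = (-4) dx ∧ dy + (8) dx ∧ dz + (4) dy ∧ dz

Distribute the wedge, using dx_i ∧ dx_j = -dx_j ∧ dx_i and dx_i ∧ dx_i = 0. For each pair (i, j) with i < j, the coefficient of dx_i ∧ dx_j in alpha ∧ beta is (alpha_i * beta_j - alpha_j * beta_i). Collecting: alpha ∧ beta = (-4) dx ∧ dy + (8) dx ∧ dz + (4) dy ∧ dz.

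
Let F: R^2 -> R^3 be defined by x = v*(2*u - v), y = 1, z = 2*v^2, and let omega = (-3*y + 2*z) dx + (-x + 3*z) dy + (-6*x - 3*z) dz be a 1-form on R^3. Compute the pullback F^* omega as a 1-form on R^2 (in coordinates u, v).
F^* omega = (8*v^3 - 6*v) du + (-40*u*v^2 - 6*u - 8*v^3 + 6*v) dv

Using F^*(f dg) = (f ∘ F) d(g ∘ F), substitute each coordinate x_i by F_i(u, v) in f_i, and replace dx_i by d F_i = (∂F_i/∂u) du + (∂F_i/∂v) dv.
  For the x component: f_1(F) = 4*v^2 - 3; d F_1 = (2*v) du + (2*u - 2*v) dv
  For the y component: f_2(F) = v*(-2*u + 7*v); d F_2 = (0) du + (0) dv
  For the z component: f_3(F) = -12*u*v; d F_3 = (0) du + (4*v) dv
Combining and collecting du, dv coefficients:
  coeff of du: 8*v^3 - 6*v
  coeff of dv: -40*u*v^2 - 6*u - 8*v^3 + 6*v
F^* omega = (8*v^3 - 6*v) du + (-40*u*v^2 - 6*u - 8*v^3 + 6*v) dv.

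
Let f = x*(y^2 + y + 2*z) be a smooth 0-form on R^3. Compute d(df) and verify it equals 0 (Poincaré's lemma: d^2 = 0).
d(df) = 0

Step 1: df = sum_i (∂f/∂x_i) dx_i = (y^2 + y + 2*z) dx + (x*(2*y + 1)) dy + (2*x) dz.
Step 2: Apply d again. Using the 1-form formula, the coefficient of dx ∧ dy in d(df) is ∂^2 f/∂x ∂y - ∂^2 f/∂y ∂x = (2*y + 1) - (2*y + 1) = 0 (equality of mixed partials for smooth f).
Similarly for dx ∧ dz and dy ∧ dz — all coefficients vanish. So d(df) = 0.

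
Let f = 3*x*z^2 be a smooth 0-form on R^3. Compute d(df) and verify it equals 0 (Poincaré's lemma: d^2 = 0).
d(df) = 0

Step 1: df = sum_i (∂f/∂x_i) dx_i = (3*z^2) dx + (0) dy + (6*x*z) dz.
Step 2: Apply d again. Using the 1-form formula, the coefficient of dx ∧ dy in d(df) is ∂^2 f/∂x ∂y - ∂^2 f/∂y ∂x = (0) - (0) = 0 (equality of mixed partials for smooth f).
Similarly for dx ∧ dz and dy ∧ dz — all coefficients vanish. So d(df) = 0.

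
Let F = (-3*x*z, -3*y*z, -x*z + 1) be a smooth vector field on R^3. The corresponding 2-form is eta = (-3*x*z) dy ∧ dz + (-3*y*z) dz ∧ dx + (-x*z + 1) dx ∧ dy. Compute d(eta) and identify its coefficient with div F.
d(eta) = (-x - 6*z) dx ∧ dy ∧ dz; div F = -x - 6*z

For a 2-form in R^3 of the form above, applying d gives a 3-form with coefficient ∂P/∂x + ∂Q/∂y + ∂R/∂z:
  ∂P/∂x = -3*z
  ∂Q/∂y = -3*z
  ∂R/∂z = -x
Sum = -x - 6*z, which is exactly div F.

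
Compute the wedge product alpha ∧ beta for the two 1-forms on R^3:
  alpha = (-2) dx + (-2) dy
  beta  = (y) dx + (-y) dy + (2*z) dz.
alpha ∧ beta = (4*y) dx ∧ dy + (-4*z) dx ∧ dz + (-4*z) dy ∧ dz

Distribute the wedge, using dx_i ∧ dx_j = -dx_j ∧ dx_i and dx_i ∧ dx_i = 0. For each pair (i, j) with i < j, the coefficient of dx_i ∧ dx_j in alpha ∧ beta is (alpha_i * beta_j - alpha_j * beta_i). Collecting: alpha ∧ beta = (4*y) dx ∧ dy + (-4*z) dx ∧ dz + (-4*z) dy ∧ dz.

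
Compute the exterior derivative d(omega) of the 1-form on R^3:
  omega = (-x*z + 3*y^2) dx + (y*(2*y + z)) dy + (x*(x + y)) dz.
d(omega) = (-6*y) dx ∧ dy + (3*x + y) dx ∧ dz + (x - y) dy ∧ dz

For a 1-form omega = sum_i f_i dx_i, the exterior derivative is
  d(omega) = sum_{i < j} (∂f_j/∂x_i - ∂f_i/∂x_j) dx_i ∧ dx_j.
  coefficient of dx ∧ dy: ∂f_2/∂x - ∂f_1/∂y = ∂(y*(2*y + z))/∂x - ∂(-x*z + 3*y^2)/∂y = -6*y
  coefficient of dx ∧ dz: ∂f_3/∂x - ∂f_1/∂z = ∂(x*(x + y))/∂x - ∂(-x*z + 3*y^2)/∂z = 3*x + y
  coefficient of dy ∧ dz: ∂f_3/∂y - ∂f_2/∂z = ∂(x*(x + y))/∂y - ∂(y*(2*y + z))/∂z = x - y
Assembling: d(omega) = (-6*y) dx ∧ dy + (3*x + y) dx ∧ dz + (x - y) dy ∧ dz.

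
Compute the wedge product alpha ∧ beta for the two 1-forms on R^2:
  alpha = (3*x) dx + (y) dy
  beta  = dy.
alpha ∧ beta = (3*x) dx ∧ dy

Distribute the wedge, using dx_i ∧ dx_j = -dx_j ∧ dx_i and dx_i ∧ dx_i = 0. For each pair (i, j) with i < j, the coefficient of dx_i ∧ dx_j in alpha ∧ beta is (alpha_i * beta_j - alpha_j * beta_i). Collecting: alpha ∧ beta = (3*x) dx ∧ dy.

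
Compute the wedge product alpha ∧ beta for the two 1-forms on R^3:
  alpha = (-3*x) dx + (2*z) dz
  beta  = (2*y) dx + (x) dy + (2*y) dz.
alpha ∧ beta = (-3*x^2) dx ∧ dy + (-2*y*(3*x + 2*z)) dx ∧ dz + (-2*x*z) dy ∧ dz

Distribute the wedge, using dx_i ∧ dx_j = -dx_j ∧ dx_i and dx_i ∧ dx_i = 0. For each pair (i, j) with i < j, the coefficient of dx_i ∧ dx_j in alpha ∧ beta is (alpha_i * beta_j - alpha_j * beta_i). Collecting: alpha ∧ beta = (-3*x^2) dx ∧ dy + (-2*y*(3*x + 2*z)) dx ∧ dz + (-2*x*z) dy ∧ dz.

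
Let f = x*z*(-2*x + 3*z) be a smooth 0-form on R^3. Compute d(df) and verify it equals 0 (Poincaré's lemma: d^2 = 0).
d(df) = 0

Step 1: df = sum_i (∂f/∂x_i) dx_i = (z*(-4*x + 3*z)) dx + (0) dy + (2*x*(-x + 3*z)) dz.
Step 2: Apply d again. Using the 1-form formula, the coefficient of dx ∧ dy in d(df) is ∂^2 f/∂x ∂y - ∂^2 f/∂y ∂x = (0) - (0) = 0 (equality of mixed partials for smooth f).
Similarly for dx ∧ dz and dy ∧ dz — all coefficients vanish. So d(df) = 0.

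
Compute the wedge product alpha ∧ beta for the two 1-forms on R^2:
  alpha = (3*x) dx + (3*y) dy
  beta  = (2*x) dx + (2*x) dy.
alpha ∧ beta = (6*x*(x - y)) dx ∧ dy

Distribute the wedge, using dx_i ∧ dx_j = -dx_j ∧ dx_i and dx_i ∧ dx_i = 0. For each pair (i, j) with i < j, the coefficient of dx_i ∧ dx_j in alpha ∧ beta is (alpha_i * beta_j - alpha_j * beta_i). Collecting: alpha ∧ beta = (6*x*(x - y)) dx ∧ dy.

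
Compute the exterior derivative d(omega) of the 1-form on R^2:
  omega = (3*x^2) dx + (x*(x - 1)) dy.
d(omega) = (2*x - 1) dx ∧ dy

For a 1-form omega = sum_i f_i dx_i, the exterior derivative is
  d(omega) = sum_{i < j} (∂f_j/∂x_i - ∂f_i/∂x_j) dx_i ∧ dx_j.
  coefficient of dx ∧ dy: ∂f_2/∂x - ∂f_1/∂y = ∂(x*(x - 1))/∂x - ∂(3*x^2)/∂y = 2*x - 1
Assembling: d(omega) = (2*x - 1) dx ∧ dy.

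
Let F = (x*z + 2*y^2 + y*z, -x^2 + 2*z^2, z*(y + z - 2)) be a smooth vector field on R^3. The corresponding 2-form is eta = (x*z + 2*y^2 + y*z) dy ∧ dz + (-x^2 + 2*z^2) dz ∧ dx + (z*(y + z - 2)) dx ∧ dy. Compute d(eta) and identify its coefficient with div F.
d(eta) = (y + 3*z - 2) dx ∧ dy ∧ dz; div F = y + 3*z - 2

For a 2-form in R^3 of the form above, applying d gives a 3-form with coefficient ∂P/∂x + ∂Q/∂y + ∂R/∂z:
  ∂P/∂x = z
  ∂Q/∂y = 0
  ∂R/∂z = y + 2*z - 2
Sum = y + 3*z - 2, which is exactly div F.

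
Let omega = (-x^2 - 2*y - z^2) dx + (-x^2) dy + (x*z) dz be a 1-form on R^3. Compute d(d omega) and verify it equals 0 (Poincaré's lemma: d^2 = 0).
d(d omega) = 0

Step 1: d omega = sum_{i<j} (∂f_j/∂x_i - ∂f_i/∂x_j) dx_i ∧ dx_j:
  coeff of dx ∧ dy: 2 - 2*x
  coeff of dx ∧ dz: 3*z
  coeff of dy ∧ dz: 0
Step 2: Apply d again to each 2-form coefficient. The only possible 3-form in R^3 is dx ∧ dy ∧ dz, with coefficient
  ∂(coeff of dy∧dz)/∂x - ∂(coeff of dx∧dz)/∂y + ∂(coeff of dx∧dy)/∂z
  = ∂/∂x (0) - ∂/∂y (3*z) + ∂/∂z (2 - 2*x).
Each of these terms simplifies to sums of mixed partials that cancel in pairs. The result is 0 (by equality of mixed partials for smooth functions — Schwarz / Clairaut).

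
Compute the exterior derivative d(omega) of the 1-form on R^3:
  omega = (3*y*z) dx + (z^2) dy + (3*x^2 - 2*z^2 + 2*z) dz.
d(omega) = (-3*z) dx ∧ dy + (6*x - 3*y) dx ∧ dz + (-2*z) dy ∧ dz

For a 1-form omega = sum_i f_i dx_i, the exterior derivative is
  d(omega) = sum_{i < j} (∂f_j/∂x_i - ∂f_i/∂x_j) dx_i ∧ dx_j.
  coefficient of dx ∧ dy: ∂f_2/∂x - ∂f_1/∂y = ∂(z^2)/∂x - ∂(3*y*z)/∂y = -3*z
  coefficient of dx ∧ dz: ∂f_3/∂x - ∂f_1/∂z = ∂(3*x^2 - 2*z^2 + 2*z)/∂x - ∂(3*y*z)/∂z = 6*x - 3*y
  coefficient of dy ∧ dz: ∂f_3/∂y - ∂f_2/∂z = ∂(3*x^2 - 2*z^2 + 2*z)/∂y - ∂(z^2)/∂z = -2*z
Assembling: d(omega) = (-3*z) dx ∧ dy + (6*x - 3*y) dx ∧ dz + (-2*z) dy ∧ dz.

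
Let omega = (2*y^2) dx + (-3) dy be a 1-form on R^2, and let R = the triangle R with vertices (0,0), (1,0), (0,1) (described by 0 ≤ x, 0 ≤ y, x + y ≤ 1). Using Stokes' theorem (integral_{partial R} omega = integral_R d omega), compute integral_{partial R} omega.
integral_(partial R) omega = -2/3

Stokes: integral_partial_R omega = integral_R d omega with d omega = (∂Q/∂x - ∂P/∂y) dx ∧ dy.
  ∂Q/∂x = 0
  ∂P/∂y = 4*y
  integrand = ∂Q/∂x - ∂P/∂y = -4*y.
Integrating over R: integral_0^1 integral_0^{1-x} (-4*y) dy dx = -2/3.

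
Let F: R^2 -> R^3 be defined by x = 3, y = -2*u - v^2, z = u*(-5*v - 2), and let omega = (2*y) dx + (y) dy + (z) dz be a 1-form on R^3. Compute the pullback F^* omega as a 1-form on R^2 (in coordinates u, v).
F^* omega = (25*u*v^2 + 20*u*v + 8*u + 2*v^2) du + (25*u^2*v + 10*u^2 + 4*u*v + 2*v^3) dv

Using F^*(f dg) = (f ∘ F) d(g ∘ F), substitute each coordinate x_i by F_i(u, v) in f_i, and replace dx_i by d F_i = (∂F_i/∂u) du + (∂F_i/∂v) dv.
  For the x component: f_1(F) = -4*u - 2*v^2; d F_1 = (0) du + (0) dv
  For the y component: f_2(F) = -2*u - v^2; d F_2 = (-2) du + (-2*v) dv
  For the z component: f_3(F) = u*(-5*v - 2); d F_3 = (-5*v - 2) du + (-5*u) dv
Combining and collecting du, dv coefficients:
  coeff of du: 25*u*v^2 + 20*u*v + 8*u + 2*v^2
  coeff of dv: 25*u^2*v + 10*u^2 + 4*u*v + 2*v^3
F^* omega = (25*u*v^2 + 20*u*v + 8*u + 2*v^2) du + (25*u^2*v + 10*u^2 + 4*u*v + 2*v^3) dv.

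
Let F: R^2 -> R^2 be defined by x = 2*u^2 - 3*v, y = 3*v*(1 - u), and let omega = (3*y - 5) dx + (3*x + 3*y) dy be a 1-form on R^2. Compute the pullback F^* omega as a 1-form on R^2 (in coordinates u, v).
F^* omega = (u*(-54*u*v + 27*v^2 + 36*v - 20)) du + (-18*u^3 + 27*u^2*v + 18*u^2 - 27*v + 15) dv

Using F^*(f dg) = (f ∘ F) d(g ∘ F), substitute each coordinate x_i by F_i(u, v) in f_i, and replace dx_i by d F_i = (∂F_i/∂u) du + (∂F_i/∂v) dv.
  For the x component: f_1(F) = -9*u*v + 9*v - 5; d F_1 = (4*u) du + (-3) dv
  For the y component: f_2(F) = 3*u*(2*u - 3*v); d F_2 = (-3*v) du + (3 - 3*u) dv
Combining and collecting du, dv coefficients:
  coeff of du: u*(-54*u*v + 27*v^2 + 36*v - 20)
  coeff of dv: -18*u^3 + 27*u^2*v + 18*u^2 - 27*v + 15
F^* omega = (u*(-54*u*v + 27*v^2 + 36*v - 20)) du + (-18*u^3 + 27*u^2*v + 18*u^2 - 27*v + 15) dv.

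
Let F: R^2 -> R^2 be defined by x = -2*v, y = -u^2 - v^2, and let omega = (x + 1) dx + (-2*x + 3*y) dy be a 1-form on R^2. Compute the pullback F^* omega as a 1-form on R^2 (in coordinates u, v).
F^* omega = (2*u*(3*u^2 + 3*v^2 - 4*v)) du + (6*u^2*v + 6*v^3 - 8*v^2 + 4*v - 2) dv

Using F^*(f dg) = (f ∘ F) d(g ∘ F), substitute each coordinate x_i by F_i(u, v) in f_i, and replace dx_i by d F_i = (∂F_i/∂u) du + (∂F_i/∂v) dv.
  For the x component: f_1(F) = 1 - 2*v; d F_1 = (0) du + (-2) dv
  For the y component: f_2(F) = -3*u^2 - 3*v^2 + 4*v; d F_2 = (-2*u) du + (-2*v) dv
Combining and collecting du, dv coefficients:
  coeff of du: 2*u*(3*u^2 + 3*v^2 - 4*v)
  coeff of dv: 6*u^2*v + 6*v^3 - 8*v^2 + 4*v - 2
F^* omega = (2*u*(3*u^2 + 3*v^2 - 4*v)) du + (6*u^2*v + 6*v^3 - 8*v^2 + 4*v - 2) dv.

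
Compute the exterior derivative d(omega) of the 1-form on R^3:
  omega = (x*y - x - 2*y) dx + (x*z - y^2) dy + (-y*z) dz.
d(omega) = (-x + z + 2) dx ∧ dy + (-x - z) dy ∧ dz

For a 1-form omega = sum_i f_i dx_i, the exterior derivative is
  d(omega) = sum_{i < j} (∂f_j/∂x_i - ∂f_i/∂x_j) dx_i ∧ dx_j.
  coefficient of dx ∧ dy: ∂f_2/∂x - ∂f_1/∂y = ∂(x*z - y^2)/∂x - ∂(x*y - x - 2*y)/∂y = -x + z + 2
  coefficient of dy ∧ dz: ∂f_3/∂y - ∂f_2/∂z = ∂(-y*z)/∂y - ∂(x*z - y^2)/∂z = -x - z
Assembling: d(omega) = (-x + z + 2) dx ∧ dy + (-x - z) dy ∧ dz.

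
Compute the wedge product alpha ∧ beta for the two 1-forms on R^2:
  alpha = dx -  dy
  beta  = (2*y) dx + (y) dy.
alpha ∧ beta = (3*y) dx ∧ dy

Distribute the wedge, using dx_i ∧ dx_j = -dx_j ∧ dx_i and dx_i ∧ dx_i = 0. For each pair (i, j) with i < j, the coefficient of dx_i ∧ dx_j in alpha ∧ beta is (alpha_i * beta_j - alpha_j * beta_i). Collecting: alpha ∧ beta = (3*y) dx ∧ dy.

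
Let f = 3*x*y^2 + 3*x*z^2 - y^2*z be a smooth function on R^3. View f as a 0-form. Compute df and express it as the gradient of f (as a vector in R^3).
df = (3*y^2 + 3*z^2) dx + (2*y*(3*x - z)) dy + (6*x*z - y^2) dz; grad f = (3*y^2 + 3*z^2, 2*y*(3*x - z), 6*x*z - y^2)

For a 0-form f, d f = (∂f/∂x) dx + (∂f/∂y) dy + (∂f/∂z) dz. The components of the vector representation are exactly the entries of grad f in Cartesian coordinates:
  ∂f/∂x = 3*y^2 + 3*z^2
  ∂f/∂y = 2*y*(3*x - z)
  ∂f/∂z = 6*x*z - y^2.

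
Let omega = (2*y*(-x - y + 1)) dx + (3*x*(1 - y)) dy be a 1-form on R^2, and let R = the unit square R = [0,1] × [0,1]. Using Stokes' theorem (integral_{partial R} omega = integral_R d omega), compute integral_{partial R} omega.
integral_(partial R) omega = 5/2

Stokes: integral_partial_R omega = integral_R d omega with d omega = (∂Q/∂x - ∂P/∂y) dx ∧ dy.
  ∂Q/∂x = 3 - 3*y
  ∂P/∂y = -2*x - 4*y + 2
  integrand = ∂Q/∂x - ∂P/∂y = 2*x + y + 1.
Integrating over R: integral_0^1 integral_0^1 (2*x + y + 1) dx dy = 5/2.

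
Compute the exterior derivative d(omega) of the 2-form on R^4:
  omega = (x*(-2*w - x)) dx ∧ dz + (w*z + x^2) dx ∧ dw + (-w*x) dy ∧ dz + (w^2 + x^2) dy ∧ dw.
d(omega) = (-w - 2*x) dx ∧ dz ∧ dw + (-w) dx ∧ dy ∧ dz + (-x) dy ∧ dz ∧ dw + (2*x) dx ∧ dy ∧ dw

For a 2-form omega = sum_{i<j} g_{ij} dx_i ∧ dx_j, the exterior derivative is
  d(omega) = sum_{i<j} d(g_{ij}) ∧ dx_i ∧ dx_j = sum_{i<j, k} (∂g_{ij}/∂x_k) dx_k ∧ dx_i ∧ dx_j.
Expand each term, using dx_k ∧ dx_i ∧ dx_j = sgn(permutation) dx_{(a)} ∧ dx_{(b)} ∧ dx_{(c)} with (a < b < c) sorted:
  d(x*(-2*w - x)) includes (∂/∂w)(x*(-2*w - x)) dw = (-2*x) dw, which multiplied by dx ∧ dz gives (-2*x) dx ∧ dz ∧ dw
  d(w*z + x^2) includes (∂/∂z)(w*z + x^2) dz = (w) dz, which multiplied by dx ∧ dw gives (-w) dx ∧ dz ∧ dw
  d(-w*x) includes (∂/∂x)(-w*x) dx = (-w) dx, which multiplied by dy ∧ dz gives (-w) dx ∧ dy ∧ dz
  d(-w*x) includes (∂/∂w)(-w*x) dw = (-x) dw, which multiplied by dy ∧ dz gives (-x) dy ∧ dz ∧ dw
  d(w^2 + x^2) includes (∂/∂x)(w^2 + x^2) dx = (2*x) dx, which multiplied by dy ∧ dw gives (2*x) dx ∧ dy ∧ dw
Collecting like 3-forms: d(omega) = (-w - 2*x) dx ∧ dz ∧ dw + (-w) dx ∧ dy ∧ dz + (-x) dy ∧ dz ∧ dw + (2*x) dx ∧ dy ∧ dw.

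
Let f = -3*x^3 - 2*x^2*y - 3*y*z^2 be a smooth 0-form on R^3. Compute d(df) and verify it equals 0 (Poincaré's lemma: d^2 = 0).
d(df) = 0

Step 1: df = sum_i (∂f/∂x_i) dx_i = (x*(-9*x - 4*y)) dx + (-2*x^2 - 3*z^2) dy + (-6*y*z) dz.
Step 2: Apply d again. Using the 1-form formula, the coefficient of dx ∧ dy in d(df) is ∂^2 f/∂x ∂y - ∂^2 f/∂y ∂x = (-4*x) - (-4*x) = 0 (equality of mixed partials for smooth f).
Similarly for dx ∧ dz and dy ∧ dz — all coefficients vanish. So d(df) = 0.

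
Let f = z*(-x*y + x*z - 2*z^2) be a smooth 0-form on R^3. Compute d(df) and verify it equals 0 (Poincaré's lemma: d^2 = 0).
d(df) = 0

Step 1: df = sum_i (∂f/∂x_i) dx_i = (z*(-y + z)) dx + (-x*z) dy + (-x*y + 2*x*z - 6*z^2) dz.
Step 2: Apply d again. Using the 1-form formula, the coefficient of dx ∧ dy in d(df) is ∂^2 f/∂x ∂y - ∂^2 f/∂y ∂x = (-z) - (-z) = 0 (equality of mixed partials for smooth f).
Similarly for dx ∧ dz and dy ∧ dz — all coefficients vanish. So d(df) = 0.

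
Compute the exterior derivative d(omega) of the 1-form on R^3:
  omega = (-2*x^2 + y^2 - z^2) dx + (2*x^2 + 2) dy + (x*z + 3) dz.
d(omega) = (4*x - 2*y) dx ∧ dy + (3*z) dx ∧ dz

For a 1-form omega = sum_i f_i dx_i, the exterior derivative is
  d(omega) = sum_{i < j} (∂f_j/∂x_i - ∂f_i/∂x_j) dx_i ∧ dx_j.
  coefficient of dx ∧ dy: ∂f_2/∂x - ∂f_1/∂y = ∂(2*x^2 + 2)/∂x - ∂(-2*x^2 + y^2 - z^2)/∂y = 4*x - 2*y
  coefficient of dx ∧ dz: ∂f_3/∂x - ∂f_1/∂z = ∂(x*z + 3)/∂x - ∂(-2*x^2 + y^2 - z^2)/∂z = 3*z
Assembling: d(omega) = (4*x - 2*y) dx ∧ dy + (3*z) dx ∧ dz.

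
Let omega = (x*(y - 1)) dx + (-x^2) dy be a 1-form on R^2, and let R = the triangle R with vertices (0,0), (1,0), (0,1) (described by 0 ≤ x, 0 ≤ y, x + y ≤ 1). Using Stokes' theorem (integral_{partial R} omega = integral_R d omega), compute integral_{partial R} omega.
integral_(partial R) omega = -1/2

Stokes: integral_partial_R omega = integral_R d omega with d omega = (∂Q/∂x - ∂P/∂y) dx ∧ dy.
  ∂Q/∂x = -2*x
  ∂P/∂y = x
  integrand = ∂Q/∂x - ∂P/∂y = -3*x.
Integrating over R: integral_0^1 integral_0^{1-x} (-3*x) dy dx = -1/2.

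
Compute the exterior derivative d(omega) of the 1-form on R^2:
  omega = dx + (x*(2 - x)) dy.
d(omega) = (2 - 2*x) dx ∧ dy

For a 1-form omega = sum_i f_i dx_i, the exterior derivative is
  d(omega) = sum_{i < j} (∂f_j/∂x_i - ∂f_i/∂x_j) dx_i ∧ dx_j.
  coefficient of dx ∧ dy: ∂f_2/∂x - ∂f_1/∂y = ∂(x*(2 - x))/∂x - ∂(1)/∂y = 2 - 2*x
Assembling: d(omega) = (2 - 2*x) dx ∧ dy.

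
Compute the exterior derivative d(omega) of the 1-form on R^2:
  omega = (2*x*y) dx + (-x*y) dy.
d(omega) = (-2*x - y) dx ∧ dy

For a 1-form omega = sum_i f_i dx_i, the exterior derivative is
  d(omega) = sum_{i < j} (∂f_j/∂x_i - ∂f_i/∂x_j) dx_i ∧ dx_j.
  coefficient of dx ∧ dy: ∂f_2/∂x - ∂f_1/∂y = ∂(-x*y)/∂x - ∂(2*x*y)/∂y = -2*x - y
Assembling: d(omega) = (-2*x - y) dx ∧ dy.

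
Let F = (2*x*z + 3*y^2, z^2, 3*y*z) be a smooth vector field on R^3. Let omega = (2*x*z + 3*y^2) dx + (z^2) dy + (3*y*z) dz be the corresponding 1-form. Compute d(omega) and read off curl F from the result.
d(omega) = (z) dy ∧ dz + (2*x) dz ∧ dx + (-6*y) dx ∧ dy; curl F = (z, 2*x, -6*y)

d omega = sum_{i<j} (∂f_j/∂x_i - ∂f_i/∂x_j) dx_i ∧ dx_j. Under the identification (dy ∧ dz, dz ∧ dx, dx ∧ dy) ↔ (e_x, e_y, e_z), the coefficients are exactly the components of curl F. Compute:
  ∂R/∂y - ∂Q/∂z = (3*z) - (2*z) = z
  ∂P/∂z - ∂R/∂x = (2*x) - (0) = 2*x
  ∂Q/∂x - ∂P/∂y = (0) - (6*y) = -6*y.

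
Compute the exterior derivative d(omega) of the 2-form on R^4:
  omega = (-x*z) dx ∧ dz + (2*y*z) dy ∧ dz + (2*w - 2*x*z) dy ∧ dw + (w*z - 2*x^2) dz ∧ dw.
d(omega) = (-2*z) dx ∧ dy ∧ dw + (2*x) dy ∧ dz ∧ dw + (-4*x) dx ∧ dz ∧ dw

For a 2-form omega = sum_{i<j} g_{ij} dx_i ∧ dx_j, the exterior derivative is
  d(omega) = sum_{i<j} d(g_{ij}) ∧ dx_i ∧ dx_j = sum_{i<j, k} (∂g_{ij}/∂x_k) dx_k ∧ dx_i ∧ dx_j.
Expand each term, using dx_k ∧ dx_i ∧ dx_j = sgn(permutation) dx_{(a)} ∧ dx_{(b)} ∧ dx_{(c)} with (a < b < c) sorted:
  d(2*w - 2*x*z) includes (∂/∂x)(2*w - 2*x*z) dx = (-2*z) dx, which multiplied by dy ∧ dw gives (-2*z) dx ∧ dy ∧ dw
  d(2*w - 2*x*z) includes (∂/∂z)(2*w - 2*x*z) dz = (-2*x) dz, which multiplied by dy ∧ dw gives (2*x) dy ∧ dz ∧ dw
  d(w*z - 2*x^2) includes (∂/∂x)(w*z - 2*x^2) dx = (-4*x) dx, which multiplied by dz ∧ dw gives (-4*x) dx ∧ dz ∧ dw
Collecting like 3-forms: d(omega) = (-2*z) dx ∧ dy ∧ dw + (2*x) dy ∧ dz ∧ dw + (-4*x) dx ∧ dz ∧ dw.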